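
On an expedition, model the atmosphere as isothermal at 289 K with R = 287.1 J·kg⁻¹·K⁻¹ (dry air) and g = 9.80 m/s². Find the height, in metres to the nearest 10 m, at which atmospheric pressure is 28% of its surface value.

z ≈ 10780 m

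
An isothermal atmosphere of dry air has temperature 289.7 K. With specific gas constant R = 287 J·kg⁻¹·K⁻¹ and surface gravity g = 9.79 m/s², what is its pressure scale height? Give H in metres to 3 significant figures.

The scale height of an isothermal atmosphere is H = RT/g.
H = 287 × 289.7 / 9.79 = 83144/9.79 = 8492.7 m.

H ≈ 8490 m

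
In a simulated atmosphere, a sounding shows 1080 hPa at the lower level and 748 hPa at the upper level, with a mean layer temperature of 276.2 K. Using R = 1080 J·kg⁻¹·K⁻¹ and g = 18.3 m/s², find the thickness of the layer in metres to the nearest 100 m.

Δz ≈ 6000 m

Hypsometric equation: Δz = (R T̄/g) ln(P₁/P₂).
R T̄/g = 1080 × 276.2 / 18.3 = 16300 m.
ln(1080/748) = ln(1.4439) = 0.36735.
Δz = 16300 × 0.36735 = 5987.8 m.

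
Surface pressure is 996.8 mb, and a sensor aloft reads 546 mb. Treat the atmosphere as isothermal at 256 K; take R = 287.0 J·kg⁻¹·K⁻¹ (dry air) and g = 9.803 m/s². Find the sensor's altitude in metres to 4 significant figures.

z ≈ 4511 m

Scale height: H = RT/g = 287.0 × 256 / 9.803 = 7494.8 m.
Invert the barometric formula: z = H ln(P₀/P).
P₀/P = 996.8/546 = 1.8256; ln(1.8256) = 0.60191.
z = 7494.8 × 0.60191 = 4511.2 m.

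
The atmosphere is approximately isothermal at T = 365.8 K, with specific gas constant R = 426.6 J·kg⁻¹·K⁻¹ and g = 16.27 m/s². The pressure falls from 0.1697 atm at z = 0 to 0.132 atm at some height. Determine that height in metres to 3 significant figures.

z ≈ 2410 m

Scale height: H = RT/g = 426.6 × 365.8 / 16.27 = 9591.3 m.
Invert the barometric formula: z = H ln(P₀/P).
P₀/P = 0.1697/0.132 = 1.2856; ln(1.2856) = 0.25123.
z = 9591.3 × 0.25123 = 2409.6 m.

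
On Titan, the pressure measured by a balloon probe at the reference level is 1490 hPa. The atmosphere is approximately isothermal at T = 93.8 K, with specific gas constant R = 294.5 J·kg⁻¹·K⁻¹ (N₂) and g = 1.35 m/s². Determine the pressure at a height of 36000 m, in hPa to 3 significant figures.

Scale height: H = RT/g = 294.5 × 93.8 / 1.35 = 20462 m.
Barometric formula: P = P₀ exp(−z/H).
z/H = 36000/20462 = 1.7594; exp(−1.7594) = 0.17215.
P = 1490 × 0.17215 = 256.50 hPa.

P ≈ 257 hPa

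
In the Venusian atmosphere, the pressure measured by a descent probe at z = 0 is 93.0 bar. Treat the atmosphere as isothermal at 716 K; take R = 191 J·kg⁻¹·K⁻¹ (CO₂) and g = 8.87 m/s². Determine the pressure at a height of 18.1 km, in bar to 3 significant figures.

P ≈ 28.7 bar

Scale height: H = RT/g = 191 × 716 / 8.87 = 15418 m.
Barometric formula: P = P₀ exp(−z/H).
z/H = 18100/15418 = 1.1740; exp(−1.1740) = 0.30913.
P = 93.0 × 0.30913 = 28.749 bar.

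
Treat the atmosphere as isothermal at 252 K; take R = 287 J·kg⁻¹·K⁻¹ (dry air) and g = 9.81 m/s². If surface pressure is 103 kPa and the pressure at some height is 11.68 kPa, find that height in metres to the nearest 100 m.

z ≈ 16000 m

Scale height: H = RT/g = 287 × 252 / 9.81 = 7372.5 m.
Invert the barometric formula: z = H ln(P₀/P).
P₀/P = 103/11.68 = 8.8185; ln(8.8185) = 2.1769.
z = 7372.5 × 2.1769 = 16049 m.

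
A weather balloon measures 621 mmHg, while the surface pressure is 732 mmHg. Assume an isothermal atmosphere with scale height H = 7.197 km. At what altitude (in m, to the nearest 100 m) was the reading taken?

z ≈ 1200 m

Invert the barometric formula: z = H ln(P₀/P).
P₀/P = 732/621 = 1.1787; ln(1.1787) = 0.16441.
z = 7197.0 × 0.16441 = 1183.3 m.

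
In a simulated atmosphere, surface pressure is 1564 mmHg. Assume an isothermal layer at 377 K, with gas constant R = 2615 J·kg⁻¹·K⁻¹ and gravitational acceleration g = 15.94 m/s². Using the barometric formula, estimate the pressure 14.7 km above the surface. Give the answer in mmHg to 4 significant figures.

Scale height: H = RT/g = 2615 × 377 / 15.94 = 61848 m.
Barometric formula: P = P₀ exp(−z/H).
z/H = 14700/61848 = 0.23768; exp(−0.23768) = 0.78845.
P = 1564 × 0.78845 = 1233.1 mmHg.

P ≈ 1233 mmHg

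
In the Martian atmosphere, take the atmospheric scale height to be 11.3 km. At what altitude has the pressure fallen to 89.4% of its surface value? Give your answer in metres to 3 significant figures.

z ≈ 1270 m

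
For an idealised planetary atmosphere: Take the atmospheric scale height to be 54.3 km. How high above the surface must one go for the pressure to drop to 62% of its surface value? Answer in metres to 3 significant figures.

Set P/P₀ = exp(−z/H) = 0.62, so z = −H ln(0.62).
−ln(0.62) = 0.47804; z = 54300 × 0.47804 = 25958 m.

z ≈ 26000 m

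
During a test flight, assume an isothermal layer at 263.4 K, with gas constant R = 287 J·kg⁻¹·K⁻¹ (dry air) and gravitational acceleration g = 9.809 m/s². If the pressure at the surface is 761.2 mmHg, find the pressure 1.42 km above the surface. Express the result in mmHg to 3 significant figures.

Scale height: H = RT/g = 287 × 263.4 / 9.809 = 7706.8 m.
Barometric formula: P = P₀ exp(−z/H).
z/H = 1420.0/7706.8 = 0.18425; exp(−0.18425) = 0.83173.
P = 761.2 × 0.83173 = 633.11 mmHg.

P ≈ 633 mmHg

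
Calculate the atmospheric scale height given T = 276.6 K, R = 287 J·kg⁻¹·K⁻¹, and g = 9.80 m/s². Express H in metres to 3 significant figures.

H ≈ 8100 m

The scale height of an isothermal atmosphere is H = RT/g.
H = 287 × 276.6 / 9.80 = 79384/9.80 = 8100.4 m.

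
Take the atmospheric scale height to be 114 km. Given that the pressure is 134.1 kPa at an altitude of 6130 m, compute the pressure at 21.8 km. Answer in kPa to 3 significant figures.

P ≈ 117 kPa

Between two levels, P₂ = P₁ exp(−Δz/H) with Δz = z₂ − z₁.
Δz = 21800 − 6130.0 = 15670 m; Δz/H = 15670/114000 = 0.13746.
P₂ = 134.1 × exp(−0.13746) = 134.1 × 0.87157 = 116.88 kPa.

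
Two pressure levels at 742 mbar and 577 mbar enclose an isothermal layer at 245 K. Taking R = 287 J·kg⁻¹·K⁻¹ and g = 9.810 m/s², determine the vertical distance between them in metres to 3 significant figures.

Δz ≈ 1800 m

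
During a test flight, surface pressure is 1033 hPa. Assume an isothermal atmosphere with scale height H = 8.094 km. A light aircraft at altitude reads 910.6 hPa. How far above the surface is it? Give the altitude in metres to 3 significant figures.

z ≈ 1020 m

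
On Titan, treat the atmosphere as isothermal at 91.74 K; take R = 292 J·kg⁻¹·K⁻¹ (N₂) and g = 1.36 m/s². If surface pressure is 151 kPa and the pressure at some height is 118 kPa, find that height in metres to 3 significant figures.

Scale height: H = RT/g = 292 × 91.74 / 1.36 = 19697 m.
Invert the barometric formula: z = H ln(P₀/P).
P₀/P = 151/118 = 1.2797; ln(1.2797) = 0.24663.
z = 19697 × 0.24663 = 4857.9 m.

z ≈ 4860 m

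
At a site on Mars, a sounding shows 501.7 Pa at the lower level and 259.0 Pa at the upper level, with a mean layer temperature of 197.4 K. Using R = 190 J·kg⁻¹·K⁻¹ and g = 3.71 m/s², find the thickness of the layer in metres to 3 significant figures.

Δz ≈ 6680 m

Hypsometric equation: Δz = (R T̄/g) ln(P₁/P₂).
R T̄/g = 190 × 197.4 / 3.71 = 10109 m.
ln(501.7/259.0) = ln(1.9371) = 0.66119.
Δz = 10109 × 0.66119 = 6684.0 m.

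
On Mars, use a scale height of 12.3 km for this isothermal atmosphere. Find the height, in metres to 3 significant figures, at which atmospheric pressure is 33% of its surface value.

Set P/P₀ = exp(−z/H) = 0.33, so z = −H ln(0.33).
−ln(0.33) = 1.1087; z = 12300 × 1.1087 = 13637 m.

z ≈ 13600 m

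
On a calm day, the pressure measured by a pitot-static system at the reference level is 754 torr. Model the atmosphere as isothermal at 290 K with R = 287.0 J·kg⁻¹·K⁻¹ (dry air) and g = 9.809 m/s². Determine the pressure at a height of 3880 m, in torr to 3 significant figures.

Scale height: H = RT/g = 287.0 × 290 / 9.809 = 8485.1 m.
Barometric formula: P = P₀ exp(−z/H).
z/H = 3880.0/8485.1 = 0.45727; exp(−0.45727) = 0.63301.
P = 754 × 0.63301 = 477.29 torr.

P ≈ 477 torr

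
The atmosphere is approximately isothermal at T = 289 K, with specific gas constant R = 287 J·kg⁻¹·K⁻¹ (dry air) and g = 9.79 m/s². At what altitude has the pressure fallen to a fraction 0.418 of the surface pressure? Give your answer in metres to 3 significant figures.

z ≈ 7390 m

Scale height: H = RT/g = 287 × 289 / 9.79 = 8472.2 m.
Set P/P₀ = exp(−z/H) = 0.418, so z = −H ln(0.418).
−ln(0.418) = 0.87227; z = 8472.2 × 0.87227 = 7390.0 m.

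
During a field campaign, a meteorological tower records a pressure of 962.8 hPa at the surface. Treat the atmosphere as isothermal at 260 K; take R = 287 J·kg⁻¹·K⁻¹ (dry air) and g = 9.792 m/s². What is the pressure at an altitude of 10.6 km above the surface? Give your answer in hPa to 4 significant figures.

P ≈ 239.6 hPa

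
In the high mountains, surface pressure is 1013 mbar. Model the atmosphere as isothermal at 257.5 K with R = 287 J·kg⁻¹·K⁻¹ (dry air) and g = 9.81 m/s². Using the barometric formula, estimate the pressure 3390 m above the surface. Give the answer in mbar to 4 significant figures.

P ≈ 645.9 mbar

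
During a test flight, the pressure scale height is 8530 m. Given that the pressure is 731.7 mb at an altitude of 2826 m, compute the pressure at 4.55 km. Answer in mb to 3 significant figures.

P ≈ 598 mb

Between two levels, P₂ = P₁ exp(−Δz/H) with Δz = z₂ − z₁.
Δz = 4550.0 − 2826.0 = 1724.0 m; Δz/H = 1724.0/8530.0 = 0.20211.
P₂ = 731.7 × exp(−0.20211) = 731.7 × 0.81701 = 597.81 mb.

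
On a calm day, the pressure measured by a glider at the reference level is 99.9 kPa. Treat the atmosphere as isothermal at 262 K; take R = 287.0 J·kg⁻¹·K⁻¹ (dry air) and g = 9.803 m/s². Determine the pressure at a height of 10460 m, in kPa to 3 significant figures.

Scale height: H = RT/g = 287.0 × 262 / 9.803 = 7670.5 m.
Barometric formula: P = P₀ exp(−z/H).
z/H = 10460/7670.5 = 1.3637; exp(−1.3637) = 0.25571.
P = 99.9 × 0.25571 = 25.545 kPa.

P ≈ 25.5 kPa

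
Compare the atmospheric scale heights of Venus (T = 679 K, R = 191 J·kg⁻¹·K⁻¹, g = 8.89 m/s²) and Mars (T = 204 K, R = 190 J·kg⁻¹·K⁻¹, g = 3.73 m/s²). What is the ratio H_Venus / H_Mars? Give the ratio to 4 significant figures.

H_Venus/H_Mars ≈ 1.404

H = RT/g for each body.
H_Venus = 191 × 679 / 8.89 = 14588 m.
H_Mars = 190 × 204 / 3.73 = 10391 m.
H_Venus/H_Mars = 14588/10391 = 1.4039.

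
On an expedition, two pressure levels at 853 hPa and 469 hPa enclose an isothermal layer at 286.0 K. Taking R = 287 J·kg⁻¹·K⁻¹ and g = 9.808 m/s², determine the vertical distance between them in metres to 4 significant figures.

Hypsometric equation: Δz = (R T̄/g) ln(P₁/P₂).
R T̄/g = 287 × 286.0 / 9.808 = 8368.9 m.
ln(853/469) = ln(1.8188) = 0.59818.
Δz = 8368.9 × 0.59818 = 5006.1 m.

Δz ≈ 5006 m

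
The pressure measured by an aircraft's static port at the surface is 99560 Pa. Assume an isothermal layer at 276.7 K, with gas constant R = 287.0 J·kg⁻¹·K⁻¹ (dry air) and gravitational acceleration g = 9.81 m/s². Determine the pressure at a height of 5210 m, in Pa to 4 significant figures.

Scale height: H = RT/g = 287.0 × 276.7 / 9.81 = 8095.1 m.
Barometric formula: P = P₀ exp(−z/H).
z/H = 5210.0/8095.1 = 0.64360; exp(−0.64360) = 0.52540.
P = 99560 × 0.52540 = 52309 Pa.

P ≈ 52310 Pa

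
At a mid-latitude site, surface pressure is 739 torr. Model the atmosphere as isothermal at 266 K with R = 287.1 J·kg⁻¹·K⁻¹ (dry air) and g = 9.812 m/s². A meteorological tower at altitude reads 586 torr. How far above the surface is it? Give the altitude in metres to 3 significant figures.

z ≈ 1810 m

Scale height: H = RT/g = 287.1 × 266 / 9.812 = 7783.2 m.
Invert the barometric formula: z = H ln(P₀/P).
P₀/P = 739/586 = 1.2611; ln(1.2611) = 0.23198.
z = 7783.2 × 0.23198 = 1805.5 m.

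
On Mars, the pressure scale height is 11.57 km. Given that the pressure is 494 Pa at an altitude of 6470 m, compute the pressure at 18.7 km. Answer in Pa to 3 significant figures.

P ≈ 172 Pa

Between two levels, P₂ = P₁ exp(−Δz/H) with Δz = z₂ − z₁.
Δz = 18700 − 6470.0 = 12230 m; Δz/H = 12230/11570 = 1.0570.
P₂ = 494 × exp(−1.0570) = 494 × 0.34750 = 171.66 Pa.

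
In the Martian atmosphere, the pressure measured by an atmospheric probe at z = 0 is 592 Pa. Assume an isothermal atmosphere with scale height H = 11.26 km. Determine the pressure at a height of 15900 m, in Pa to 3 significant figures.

P ≈ 144 Pa

Barometric formula: P = P₀ exp(−z/H).
z/H = 15900/11260 = 1.4121; exp(−1.4121) = 0.24363.
P = 592 × 0.24363 = 144.23 Pa.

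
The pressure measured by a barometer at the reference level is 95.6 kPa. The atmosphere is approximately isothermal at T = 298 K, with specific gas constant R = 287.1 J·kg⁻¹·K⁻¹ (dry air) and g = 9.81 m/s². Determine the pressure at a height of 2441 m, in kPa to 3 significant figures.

P ≈ 72.3 kPa

Scale height: H = RT/g = 287.1 × 298 / 9.81 = 8721.3 m.
Barometric formula: P = P₀ exp(−z/H).
z/H = 2441.0/8721.3 = 0.27989; exp(−0.27989) = 0.75587.
P = 95.6 × 0.75587 = 72.261 kPa.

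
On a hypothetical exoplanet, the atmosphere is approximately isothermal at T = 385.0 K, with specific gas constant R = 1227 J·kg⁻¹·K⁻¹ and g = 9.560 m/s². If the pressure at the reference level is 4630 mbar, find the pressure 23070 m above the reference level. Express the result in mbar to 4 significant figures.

Scale height: H = RT/g = 1227 × 385.0 / 9.560 = 49414 m.
Barometric formula: P = P₀ exp(−z/H).
z/H = 23070/49414 = 0.46687; exp(−0.46687) = 0.62696.
P = 4630 × 0.62696 = 2902.8 mbar.

P ≈ 2903 mbar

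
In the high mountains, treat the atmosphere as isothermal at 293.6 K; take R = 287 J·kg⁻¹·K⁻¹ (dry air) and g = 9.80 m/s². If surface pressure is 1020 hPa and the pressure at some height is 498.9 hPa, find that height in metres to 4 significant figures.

z ≈ 6149 m

Scale height: H = RT/g = 287 × 293.6 / 9.80 = 8598.3 m.
Invert the barometric formula: z = H ln(P₀/P).
P₀/P = 1020/498.9 = 2.0445; ln(2.0445) = 0.71515.
z = 8598.3 × 0.71515 = 6149.1 m.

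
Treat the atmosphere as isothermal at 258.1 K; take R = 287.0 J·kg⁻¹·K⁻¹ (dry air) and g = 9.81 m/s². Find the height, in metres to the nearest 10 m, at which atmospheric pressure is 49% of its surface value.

z ≈ 5390 m

Scale height: H = RT/g = 287.0 × 258.1 / 9.81 = 7550.9 m.
Set P/P₀ = exp(−z/H) = 0.49, so z = −H ln(0.49).
−ln(0.49) = 0.71335; z = 7550.9 × 0.71335 = 5386.4 m.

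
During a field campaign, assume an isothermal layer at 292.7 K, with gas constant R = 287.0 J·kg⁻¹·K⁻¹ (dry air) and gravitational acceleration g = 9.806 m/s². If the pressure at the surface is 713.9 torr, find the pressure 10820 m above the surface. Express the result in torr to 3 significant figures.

P ≈ 202 torr

Scale height: H = RT/g = 287.0 × 292.7 / 9.806 = 8566.7 m.
Barometric formula: P = P₀ exp(−z/H).
z/H = 10820/8566.7 = 1.2630; exp(−1.2630) = 0.28280.
P = 713.9 × 0.28280 = 201.89 torr.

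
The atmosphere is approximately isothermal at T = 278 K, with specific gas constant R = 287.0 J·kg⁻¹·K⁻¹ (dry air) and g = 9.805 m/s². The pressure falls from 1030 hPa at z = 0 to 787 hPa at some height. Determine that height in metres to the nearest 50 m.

z ≈ 2200 m

Scale height: H = RT/g = 287.0 × 278 / 9.805 = 8137.3 m.
Invert the barometric formula: z = H ln(P₀/P).
P₀/P = 1030/787 = 1.3088; ln(1.3088) = 0.26911.
z = 8137.3 × 0.26911 = 2189.8 m.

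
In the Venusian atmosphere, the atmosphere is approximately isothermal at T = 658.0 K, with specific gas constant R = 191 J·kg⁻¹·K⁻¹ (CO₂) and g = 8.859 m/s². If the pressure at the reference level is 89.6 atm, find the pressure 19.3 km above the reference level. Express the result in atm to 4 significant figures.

P ≈ 22.99 atm

Scale height: H = RT/g = 191 × 658.0 / 8.859 = 14186 m.
Barometric formula: P = P₀ exp(−z/H).
z/H = 19300/14186 = 1.3605; exp(−1.3605) = 0.25653.
P = 89.6 × 0.25653 = 22.985 atm.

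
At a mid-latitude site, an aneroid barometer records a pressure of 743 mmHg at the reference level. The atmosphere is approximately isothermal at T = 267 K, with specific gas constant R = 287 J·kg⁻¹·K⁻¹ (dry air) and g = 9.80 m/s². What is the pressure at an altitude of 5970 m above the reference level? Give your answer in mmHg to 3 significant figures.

P ≈ 346 mmHg

Scale height: H = RT/g = 287 × 267 / 9.80 = 7819.3 m.
Barometric formula: P = P₀ exp(−z/H).
z/H = 5970.0/7819.3 = 0.76350; exp(−0.76350) = 0.46603.
P = 743 × 0.46603 = 346.26 mmHg.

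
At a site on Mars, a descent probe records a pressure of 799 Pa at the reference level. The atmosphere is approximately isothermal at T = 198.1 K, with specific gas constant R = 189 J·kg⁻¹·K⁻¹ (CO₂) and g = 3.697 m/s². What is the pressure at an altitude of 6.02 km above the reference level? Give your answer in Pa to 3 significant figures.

P ≈ 441 Pa

Scale height: H = RT/g = 189 × 198.1 / 3.697 = 10127 m.
Barometric formula: P = P₀ exp(−z/H).
z/H = 6020.0/10127 = 0.59445; exp(−0.59445) = 0.55187.
P = 799 × 0.55187 = 440.94 Pa.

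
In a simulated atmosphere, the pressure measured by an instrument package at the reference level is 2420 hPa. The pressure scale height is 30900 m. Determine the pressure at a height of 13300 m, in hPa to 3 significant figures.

P ≈ 1570 hPa

Barometric formula: P = P₀ exp(−z/H).
z/H = 13300/30900 = 0.43042; exp(−0.43042) = 0.65024.
P = 2420 × 0.65024 = 1573.6 hPa.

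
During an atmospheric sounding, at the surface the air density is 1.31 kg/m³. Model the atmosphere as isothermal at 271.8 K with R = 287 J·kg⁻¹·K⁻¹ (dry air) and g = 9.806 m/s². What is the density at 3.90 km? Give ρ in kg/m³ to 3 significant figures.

Scale height: H = RT/g = 287 × 271.8 / 9.806 = 7955.0 m.
In an isothermal atmosphere, density decays like pressure: ρ = ρ₀ exp(−z/H).
z/H = 3900.0/7955.0 = 0.49026; exp(−0.49026) = 0.61247.
ρ = 1.31 × 0.61247 = 0.80234 kg/m³.

ρ ≈ 0.802 kg/m³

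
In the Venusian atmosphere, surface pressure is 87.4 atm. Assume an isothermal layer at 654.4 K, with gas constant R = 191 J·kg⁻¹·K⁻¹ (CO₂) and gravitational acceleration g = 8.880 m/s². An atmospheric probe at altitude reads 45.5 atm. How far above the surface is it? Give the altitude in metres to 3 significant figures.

z ≈ 9190 m

Scale height: H = RT/g = 191 × 654.4 / 8.880 = 14075 m.
Invert the barometric formula: z = H ln(P₀/P).
P₀/P = 87.4/45.5 = 1.9209; ln(1.9209) = 0.65279.
z = 14075 × 0.65279 = 9188.0 m.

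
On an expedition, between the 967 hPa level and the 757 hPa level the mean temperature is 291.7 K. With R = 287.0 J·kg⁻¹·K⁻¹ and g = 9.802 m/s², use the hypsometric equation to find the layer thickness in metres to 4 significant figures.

Hypsometric equation: Δz = (R T̄/g) ln(P₁/P₂).
R T̄/g = 287.0 × 291.7 / 9.802 = 8540.9 m.
ln(967/757) = ln(1.2774) = 0.24483.
Δz = 8540.9 × 0.24483 = 2091.1 m.

Δz ≈ 2091 m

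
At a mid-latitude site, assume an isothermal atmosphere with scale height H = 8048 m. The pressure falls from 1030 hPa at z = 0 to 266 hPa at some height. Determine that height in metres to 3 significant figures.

Invert the barometric formula: z = H ln(P₀/P).
P₀/P = 1030/266 = 3.8722; ln(3.8722) = 1.3538.
z = 8048.0 × 1.3538 = 10895 m.

z ≈ 10900 m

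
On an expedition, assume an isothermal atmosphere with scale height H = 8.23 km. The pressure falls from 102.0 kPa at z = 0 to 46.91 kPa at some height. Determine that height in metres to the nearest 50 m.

z ≈ 6400 m

Invert the barometric formula: z = H ln(P₀/P).
P₀/P = 102.0/46.91 = 2.1744; ln(2.1744) = 0.77675.
z = 8230.0 × 0.77675 = 6392.7 m.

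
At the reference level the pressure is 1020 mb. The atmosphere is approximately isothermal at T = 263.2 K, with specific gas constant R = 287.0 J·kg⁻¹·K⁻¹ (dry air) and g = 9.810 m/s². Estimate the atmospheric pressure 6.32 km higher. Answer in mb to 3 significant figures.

Scale height: H = RT/g = 287.0 × 263.2 / 9.810 = 7700.1 m.
Barometric formula: P = P₀ exp(−z/H).
z/H = 6320.0/7700.1 = 0.82077; exp(−0.82077) = 0.44009.
P = 1020 × 0.44009 = 448.89 mb.

P ≈ 449 mb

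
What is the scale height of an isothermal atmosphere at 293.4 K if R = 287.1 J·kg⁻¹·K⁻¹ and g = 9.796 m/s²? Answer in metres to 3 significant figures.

H ≈ 8600 m

The scale height of an isothermal atmosphere is H = RT/g.
H = 287.1 × 293.4 / 9.796 = 84235/9.796 = 8598.9 m.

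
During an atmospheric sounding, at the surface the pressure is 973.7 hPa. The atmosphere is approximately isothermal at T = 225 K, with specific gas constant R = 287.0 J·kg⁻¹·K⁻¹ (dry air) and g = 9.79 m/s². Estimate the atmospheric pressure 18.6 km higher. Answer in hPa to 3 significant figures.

P ≈ 58.0 hPa

Scale height: H = RT/g = 287.0 × 225 / 9.79 = 6596.0 m.
Barometric formula: P = P₀ exp(−z/H).
z/H = 18600/6596.0 = 2.8199; exp(−2.8199) = 0.059612.
P = 973.7 × 0.059612 = 58.044 hPa.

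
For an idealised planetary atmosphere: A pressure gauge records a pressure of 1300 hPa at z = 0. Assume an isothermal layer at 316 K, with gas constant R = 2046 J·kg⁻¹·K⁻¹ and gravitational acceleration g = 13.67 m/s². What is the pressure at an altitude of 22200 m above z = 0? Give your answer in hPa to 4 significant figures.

Scale height: H = RT/g = 2046 × 316 / 13.67 = 47296 m.
Barometric formula: P = P₀ exp(−z/H).
z/H = 22200/47296 = 0.46938; exp(−0.46938) = 0.62539.
P = 1300 × 0.62539 = 813.01 hPa.

P ≈ 813.0 hPa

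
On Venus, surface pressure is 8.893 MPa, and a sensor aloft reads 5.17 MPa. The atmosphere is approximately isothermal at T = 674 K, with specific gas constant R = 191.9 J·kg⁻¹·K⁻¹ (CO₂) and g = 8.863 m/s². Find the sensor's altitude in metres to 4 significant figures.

z ≈ 7915 m

Scale height: H = RT/g = 191.9 × 674 / 8.863 = 14593 m.
Invert the barometric formula: z = H ln(P₀/P).
P₀/P = 8.893/5.17 = 1.7201; ln(1.7201) = 0.54238.
z = 14593 × 0.54238 = 7915.0 m.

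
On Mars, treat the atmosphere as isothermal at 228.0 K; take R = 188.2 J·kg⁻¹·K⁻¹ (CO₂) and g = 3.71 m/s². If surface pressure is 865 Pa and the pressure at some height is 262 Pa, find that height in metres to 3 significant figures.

Scale height: H = RT/g = 188.2 × 228.0 / 3.71 = 11566 m.
Invert the barometric formula: z = H ln(P₀/P).
P₀/P = 865/262 = 3.3015; ln(3.3015) = 1.1944.
z = 11566 × 1.1944 = 13814 m.

z ≈ 13800 m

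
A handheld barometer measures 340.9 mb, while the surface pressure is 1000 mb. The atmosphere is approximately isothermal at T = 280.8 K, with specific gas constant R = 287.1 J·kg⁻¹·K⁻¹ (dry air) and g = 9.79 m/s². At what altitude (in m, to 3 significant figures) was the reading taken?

Scale height: H = RT/g = 287.1 × 280.8 / 9.79 = 8234.7 m.
Invert the barometric formula: z = H ln(P₀/P).
P₀/P = 1000/340.9 = 2.9334; ln(2.9334) = 1.0762.
z = 8234.7 × 1.0762 = 8862.2 m.

z ≈ 8860 m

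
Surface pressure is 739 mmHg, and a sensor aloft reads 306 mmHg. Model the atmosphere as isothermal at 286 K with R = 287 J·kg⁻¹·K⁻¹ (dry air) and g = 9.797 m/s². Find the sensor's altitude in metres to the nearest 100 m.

z ≈ 7400 m

Scale height: H = RT/g = 287 × 286 / 9.797 = 8378.3 m.
Invert the barometric formula: z = H ln(P₀/P).
P₀/P = 739/306 = 2.4150; ln(2.4150) = 0.88170.
z = 8378.3 × 0.88170 = 7387.1 m.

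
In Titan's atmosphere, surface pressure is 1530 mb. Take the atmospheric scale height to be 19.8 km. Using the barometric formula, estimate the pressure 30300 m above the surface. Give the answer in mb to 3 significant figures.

P ≈ 331 mb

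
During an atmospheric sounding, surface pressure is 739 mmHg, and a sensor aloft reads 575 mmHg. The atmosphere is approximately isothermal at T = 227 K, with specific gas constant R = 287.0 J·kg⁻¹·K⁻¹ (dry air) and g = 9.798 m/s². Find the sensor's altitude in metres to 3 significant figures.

Scale height: H = RT/g = 287.0 × 227 / 9.798 = 6649.2 m.
Invert the barometric formula: z = H ln(P₀/P).
P₀/P = 739/575 = 1.2852; ln(1.2852) = 0.25091.
z = 6649.2 × 0.25091 = 1668.4 m.

z ≈ 1670 m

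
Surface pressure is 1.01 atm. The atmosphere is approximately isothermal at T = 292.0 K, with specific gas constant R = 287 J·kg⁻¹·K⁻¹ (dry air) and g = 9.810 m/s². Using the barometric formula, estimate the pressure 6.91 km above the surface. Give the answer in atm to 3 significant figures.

Scale height: H = RT/g = 287 × 292.0 / 9.810 = 8542.7 m.
Barometric formula: P = P₀ exp(−z/H).
z/H = 6910.0/8542.7 = 0.80888; exp(−0.80888) = 0.44536.
P = 1.01 × 0.44536 = 0.44981 atm.

P ≈ 0.450 atm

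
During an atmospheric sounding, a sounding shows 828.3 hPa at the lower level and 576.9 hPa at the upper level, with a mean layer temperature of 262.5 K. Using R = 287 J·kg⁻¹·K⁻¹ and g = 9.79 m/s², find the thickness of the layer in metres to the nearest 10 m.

Δz ≈ 2780 m

Hypsometric equation: Δz = (R T̄/g) ln(P₁/P₂).
R T̄/g = 287 × 262.5 / 9.79 = 7695.4 m.
ln(828.3/576.9) = ln(1.4358) = 0.36172.
Δz = 7695.4 × 0.36172 = 2783.6 m.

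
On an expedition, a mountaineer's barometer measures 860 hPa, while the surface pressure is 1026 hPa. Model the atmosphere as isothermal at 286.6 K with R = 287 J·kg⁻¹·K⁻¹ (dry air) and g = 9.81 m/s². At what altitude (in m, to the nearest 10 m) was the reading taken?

z ≈ 1480 m

Scale height: H = RT/g = 287 × 286.6 / 9.81 = 8384.7 m.
Invert the barometric formula: z = H ln(P₀/P).
P₀/P = 1026/860 = 1.1930; ln(1.1930) = 0.17647.
z = 8384.7 × 0.17647 = 1479.6 m.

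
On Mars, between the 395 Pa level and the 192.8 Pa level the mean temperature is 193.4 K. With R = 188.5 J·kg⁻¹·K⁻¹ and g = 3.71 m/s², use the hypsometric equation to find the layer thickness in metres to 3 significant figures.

Hypsometric equation: Δz = (R T̄/g) ln(P₁/P₂).
R T̄/g = 188.5 × 193.4 / 3.71 = 9826.4 m.
ln(395/192.8) = ln(2.0488) = 0.71725.
Δz = 9826.4 × 0.71725 = 7048.0 m.

Δz ≈ 7050 m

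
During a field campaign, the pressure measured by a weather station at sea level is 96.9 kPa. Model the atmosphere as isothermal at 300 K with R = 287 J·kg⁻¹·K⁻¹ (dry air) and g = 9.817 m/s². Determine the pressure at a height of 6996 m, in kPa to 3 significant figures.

P ≈ 43.6 kPa

Scale height: H = RT/g = 287 × 300 / 9.817 = 8770.5 m.
Barometric formula: P = P₀ exp(−z/H).
z/H = 6996.0/8770.5 = 0.79767; exp(−0.79767) = 0.45038.
P = 96.9 × 0.45038 = 43.642 kPa.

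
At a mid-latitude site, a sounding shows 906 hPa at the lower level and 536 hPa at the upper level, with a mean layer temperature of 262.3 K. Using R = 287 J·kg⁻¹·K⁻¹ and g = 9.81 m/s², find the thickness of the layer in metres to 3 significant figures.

Δz ≈ 4030 m

Hypsometric equation: Δz = (R T̄/g) ln(P₁/P₂).
R T̄/g = 287 × 262.3 / 9.81 = 7673.8 m.
ln(906/536) = ln(1.6903) = 0.52491.
Δz = 7673.8 × 0.52491 = 4028.1 m.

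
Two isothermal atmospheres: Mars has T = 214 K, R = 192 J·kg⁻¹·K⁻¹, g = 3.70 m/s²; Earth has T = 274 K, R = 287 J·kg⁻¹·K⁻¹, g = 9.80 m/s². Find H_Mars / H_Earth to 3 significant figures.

H_Mars/H_Earth ≈ 1.38

H = RT/g for each body.
H_Mars = 192 × 214 / 3.70 = 11105 m.
H_Earth = 287 × 274 / 9.80 = 8024.3 m.
H_Mars/H_Earth = 11105/8024.3 = 1.3839.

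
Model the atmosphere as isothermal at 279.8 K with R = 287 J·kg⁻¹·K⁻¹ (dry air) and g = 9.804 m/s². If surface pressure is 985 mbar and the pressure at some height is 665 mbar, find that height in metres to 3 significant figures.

z ≈ 3220 m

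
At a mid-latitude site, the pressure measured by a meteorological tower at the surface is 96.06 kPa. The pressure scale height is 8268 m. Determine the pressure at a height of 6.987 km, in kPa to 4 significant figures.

P ≈ 41.26 kPa

Barometric formula: P = P₀ exp(−z/H).
z/H = 6987.0/8268.0 = 0.84507; exp(−0.84507) = 0.42953.
P = 96.06 × 0.42953 = 41.261 kPa.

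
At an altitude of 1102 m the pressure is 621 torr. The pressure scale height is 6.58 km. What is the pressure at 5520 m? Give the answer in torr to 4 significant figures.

Between two levels, P₂ = P₁ exp(−Δz/H) with Δz = z₂ − z₁.
Δz = 5520.0 − 1102.0 = 4418.0 m; Δz/H = 4418.0/6580.0 = 0.67143.
P₂ = 621 × exp(−0.67143) = 621 × 0.51098 = 317.32 torr.

P ≈ 317.3 torr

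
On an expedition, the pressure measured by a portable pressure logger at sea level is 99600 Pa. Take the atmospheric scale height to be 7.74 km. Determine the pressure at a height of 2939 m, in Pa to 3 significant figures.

P ≈ 68100 Pa

Barometric formula: P = P₀ exp(−z/H).
z/H = 2939.0/7740.0 = 0.37972; exp(−0.37972) = 0.68405.
P = 99600 × 0.68405 = 68131 Pa.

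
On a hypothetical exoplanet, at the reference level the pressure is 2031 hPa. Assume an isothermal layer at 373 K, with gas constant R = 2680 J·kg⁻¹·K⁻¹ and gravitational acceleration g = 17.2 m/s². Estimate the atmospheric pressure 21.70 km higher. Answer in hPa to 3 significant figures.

P ≈ 1400 hPa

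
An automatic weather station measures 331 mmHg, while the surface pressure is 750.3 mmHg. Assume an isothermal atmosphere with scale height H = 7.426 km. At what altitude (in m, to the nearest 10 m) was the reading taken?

z ≈ 6080 m

Invert the barometric formula: z = H ln(P₀/P).
P₀/P = 750.3/331 = 2.2668; ln(2.2668) = 0.81837.
z = 7426.0 × 0.81837 = 6077.2 m.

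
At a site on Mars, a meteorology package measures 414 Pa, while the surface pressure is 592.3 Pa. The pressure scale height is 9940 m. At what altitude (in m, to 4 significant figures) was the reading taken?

z ≈ 3560 m

Invert the barometric formula: z = H ln(P₀/P).
P₀/P = 592.3/414 = 1.4307; ln(1.4307) = 0.35816.
z = 9940.0 × 0.35816 = 3560.1 m.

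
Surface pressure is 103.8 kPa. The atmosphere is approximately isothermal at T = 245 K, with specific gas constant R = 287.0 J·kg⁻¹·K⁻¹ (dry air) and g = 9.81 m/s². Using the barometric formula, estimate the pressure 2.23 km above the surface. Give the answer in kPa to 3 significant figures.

P ≈ 76.0 kPa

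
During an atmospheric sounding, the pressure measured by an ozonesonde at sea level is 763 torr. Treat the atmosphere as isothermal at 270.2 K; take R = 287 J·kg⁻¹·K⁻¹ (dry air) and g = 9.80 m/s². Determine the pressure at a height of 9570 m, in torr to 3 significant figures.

Scale height: H = RT/g = 287 × 270.2 / 9.80 = 7913.0 m.
Barometric formula: P = P₀ exp(−z/H).
z/H = 9570.0/7913.0 = 1.2094; exp(−1.2094) = 0.29838.
P = 763 × 0.29838 = 227.66 torr.

P ≈ 228 torr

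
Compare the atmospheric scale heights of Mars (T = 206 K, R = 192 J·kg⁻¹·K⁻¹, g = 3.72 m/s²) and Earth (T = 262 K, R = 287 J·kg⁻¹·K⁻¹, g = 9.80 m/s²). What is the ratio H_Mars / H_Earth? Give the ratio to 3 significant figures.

H = RT/g for each body.
H_Mars = 192 × 206 / 3.72 = 10632 m.
H_Earth = 287 × 262 / 9.80 = 7672.9 m.
H_Mars/H_Earth = 10632/7672.9 = 1.3857.

H_Mars/H_Earth ≈ 1.39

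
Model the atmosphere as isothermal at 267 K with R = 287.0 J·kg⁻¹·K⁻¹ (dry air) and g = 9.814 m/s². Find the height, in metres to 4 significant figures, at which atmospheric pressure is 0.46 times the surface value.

Scale height: H = RT/g = 287.0 × 267 / 9.814 = 7808.1 m.
Set P/P₀ = exp(−z/H) = 0.46, so z = −H ln(0.46).
−ln(0.46) = 0.77653; z = 7808.1 × 0.77653 = 6063.2 m.

z ≈ 6063 m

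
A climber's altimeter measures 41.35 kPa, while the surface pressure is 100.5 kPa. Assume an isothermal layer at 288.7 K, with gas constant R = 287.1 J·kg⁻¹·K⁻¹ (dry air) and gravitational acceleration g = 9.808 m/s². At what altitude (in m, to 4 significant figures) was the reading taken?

Scale height: H = RT/g = 287.1 × 288.7 / 9.808 = 8450.8 m.
Invert the barometric formula: z = H ln(P₀/P).
P₀/P = 100.5/41.35 = 2.4305; ln(2.4305) = 0.88810.
z = 8450.8 × 0.88810 = 7505.2 m.

z ≈ 7505 m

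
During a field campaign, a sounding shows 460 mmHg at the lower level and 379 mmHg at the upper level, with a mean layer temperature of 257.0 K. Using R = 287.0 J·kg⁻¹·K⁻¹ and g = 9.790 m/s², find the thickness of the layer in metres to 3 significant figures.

Δz ≈ 1460 m

Hypsometric equation: Δz = (R T̄/g) ln(P₁/P₂).
R T̄/g = 287.0 × 257.0 / 9.790 = 7534.1 m.
ln(460/379) = ln(1.2137) = 0.19367.
Δz = 7534.1 × 0.19367 = 1459.1 m.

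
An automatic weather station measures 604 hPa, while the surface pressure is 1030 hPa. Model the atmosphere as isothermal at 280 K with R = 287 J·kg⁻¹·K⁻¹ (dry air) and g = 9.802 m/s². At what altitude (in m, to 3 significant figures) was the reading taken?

Scale height: H = RT/g = 287 × 280 / 9.802 = 8198.3 m.
Invert the barometric formula: z = H ln(P₀/P).
P₀/P = 1030/604 = 1.7053; ln(1.7053) = 0.53374.
z = 8198.3 × 0.53374 = 4375.8 m.

z ≈ 4380 m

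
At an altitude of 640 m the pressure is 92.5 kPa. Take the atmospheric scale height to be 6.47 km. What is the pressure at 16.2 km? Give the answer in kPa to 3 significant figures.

P ≈ 8.35 kPa

Between two levels, P₂ = P₁ exp(−Δz/H) with Δz = z₂ − z₁.
Δz = 16200 − 640.00 = 15560 m; Δz/H = 15560/6470.0 = 2.4049.
P₂ = 92.5 × exp(−2.4049) = 92.5 × 0.090275 = 8.3504 kPa.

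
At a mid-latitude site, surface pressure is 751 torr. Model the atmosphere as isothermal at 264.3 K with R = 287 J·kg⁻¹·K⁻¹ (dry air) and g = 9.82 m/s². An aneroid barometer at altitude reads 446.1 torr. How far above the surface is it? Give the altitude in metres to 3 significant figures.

z ≈ 4020 m

Scale height: H = RT/g = 287 × 264.3 / 9.82 = 7724.5 m.
Invert the barometric formula: z = H ln(P₀/P).
P₀/P = 751/446.1 = 1.6835; ln(1.6835) = 0.52087.
z = 7724.5 × 0.52087 = 4023.5 m.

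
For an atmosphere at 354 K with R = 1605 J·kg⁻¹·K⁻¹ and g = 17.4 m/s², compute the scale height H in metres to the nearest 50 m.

The scale height of an isothermal atmosphere is H = RT/g.
H = 1605 × 354 / 17.4 = 568170/17.4 = 32653 m.

H ≈ 32650 m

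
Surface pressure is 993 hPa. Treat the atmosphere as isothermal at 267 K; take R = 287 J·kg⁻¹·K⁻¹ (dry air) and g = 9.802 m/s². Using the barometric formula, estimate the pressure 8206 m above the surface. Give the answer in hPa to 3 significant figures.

Scale height: H = RT/g = 287 × 267 / 9.802 = 7817.7 m.
Barometric formula: P = P₀ exp(−z/H).
z/H = 8206.0/7817.7 = 1.0497; exp(−1.0497) = 0.35004.
P = 993 × 0.35004 = 347.59 hPa.

P ≈ 348 hPa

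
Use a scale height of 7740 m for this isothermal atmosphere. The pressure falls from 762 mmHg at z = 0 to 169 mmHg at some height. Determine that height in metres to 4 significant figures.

Invert the barometric formula: z = H ln(P₀/P).
P₀/P = 762/169 = 4.5089; ln(4.5089) = 1.5061.
z = 7740.0 × 1.5061 = 11657 m.

z ≈ 11660 m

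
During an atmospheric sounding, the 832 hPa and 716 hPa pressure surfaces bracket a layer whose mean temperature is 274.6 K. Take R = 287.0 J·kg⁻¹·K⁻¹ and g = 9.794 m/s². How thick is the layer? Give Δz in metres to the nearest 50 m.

Hypsometric equation: Δz = (R T̄/g) ln(P₁/P₂).
R T̄/g = 287.0 × 274.6 / 9.794 = 8046.8 m.
ln(832/716) = ln(1.1620) = 0.15014.
Δz = 8046.8 × 0.15014 = 1208.1 m.

Δz ≈ 1200 m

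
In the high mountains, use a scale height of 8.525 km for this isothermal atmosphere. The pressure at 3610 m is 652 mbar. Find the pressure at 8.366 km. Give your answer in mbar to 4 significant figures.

Between two levels, P₂ = P₁ exp(−Δz/H) with Δz = z₂ − z₁.
Δz = 8366.0 − 3610.0 = 4756.0 m; Δz/H = 4756.0/8525.0 = 0.55789.
P₂ = 652 × exp(−0.55789) = 652 × 0.57242 = 373.22 mbar.

P ≈ 373.2 mbar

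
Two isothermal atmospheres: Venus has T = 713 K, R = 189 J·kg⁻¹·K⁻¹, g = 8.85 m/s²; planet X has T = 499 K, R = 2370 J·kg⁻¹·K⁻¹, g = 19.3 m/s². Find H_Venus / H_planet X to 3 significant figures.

H_Venus/H_planet X ≈ 0.248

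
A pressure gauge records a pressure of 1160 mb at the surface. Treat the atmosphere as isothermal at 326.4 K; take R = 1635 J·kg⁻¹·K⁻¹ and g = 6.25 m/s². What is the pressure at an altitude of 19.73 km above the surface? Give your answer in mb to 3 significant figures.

P ≈ 921 mb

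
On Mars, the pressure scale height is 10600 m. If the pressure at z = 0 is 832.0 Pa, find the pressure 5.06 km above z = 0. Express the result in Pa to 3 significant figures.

P ≈ 516 Pa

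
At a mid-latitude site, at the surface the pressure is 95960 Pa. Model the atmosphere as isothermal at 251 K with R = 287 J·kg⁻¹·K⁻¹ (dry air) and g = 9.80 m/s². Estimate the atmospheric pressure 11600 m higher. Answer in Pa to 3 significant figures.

P ≈ 19800 Pa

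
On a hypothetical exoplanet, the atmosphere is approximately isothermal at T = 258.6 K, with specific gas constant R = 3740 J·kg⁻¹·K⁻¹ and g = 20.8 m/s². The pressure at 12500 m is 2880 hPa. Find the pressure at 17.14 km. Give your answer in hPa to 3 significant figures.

P ≈ 2610 hPa

Scale height: H = RT/g = 3740 × 258.6 / 20.8 = 46498 m.
Between two levels, P₂ = P₁ exp(−Δz/H) with Δz = z₂ − z₁.
Δz = 17140 − 12500 = 4640.0 m; Δz/H = 4640.0/46498 = 0.099789.
P₂ = 2880 × exp(−0.099789) = 2880 × 0.90503 = 2606.5 hPa.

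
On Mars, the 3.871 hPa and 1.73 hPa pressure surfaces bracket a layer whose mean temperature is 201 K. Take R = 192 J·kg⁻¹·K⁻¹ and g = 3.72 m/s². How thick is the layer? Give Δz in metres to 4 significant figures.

Δz ≈ 8355 m

Hypsometric equation: Δz = (R T̄/g) ln(P₁/P₂).
R T̄/g = 192 × 201 / 3.72 = 10374 m.
ln(3.871/1.73) = ln(2.2376) = 0.80540.
Δz = 10374 × 0.80540 = 8355.2 m.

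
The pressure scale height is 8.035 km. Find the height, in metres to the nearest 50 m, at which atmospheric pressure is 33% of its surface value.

z ≈ 8900 m

Set P/P₀ = exp(−z/H) = 0.33, so z = −H ln(0.33).
−ln(0.33) = 1.1087; z = 8035.0 × 1.1087 = 8908.4 m.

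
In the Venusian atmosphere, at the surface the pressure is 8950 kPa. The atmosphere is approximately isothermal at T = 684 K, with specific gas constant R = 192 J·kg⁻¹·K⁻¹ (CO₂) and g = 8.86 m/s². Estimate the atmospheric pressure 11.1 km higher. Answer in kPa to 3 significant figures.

Scale height: H = RT/g = 192 × 684 / 8.86 = 14823 m.
Barometric formula: P = P₀ exp(−z/H).
z/H = 11100/14823 = 0.74884; exp(−0.74884) = 0.47291.
P = 8950 × 0.47291 = 4232.5 kPa.

P ≈ 4230 kPa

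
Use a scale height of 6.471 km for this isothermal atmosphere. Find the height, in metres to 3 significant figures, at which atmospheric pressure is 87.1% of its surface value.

Set P/P₀ = exp(−z/H) = 0.871, so z = −H ln(0.871).
−ln(0.871) = 0.13811; z = 6471.0 × 0.13811 = 893.71 m.

z ≈ 894 m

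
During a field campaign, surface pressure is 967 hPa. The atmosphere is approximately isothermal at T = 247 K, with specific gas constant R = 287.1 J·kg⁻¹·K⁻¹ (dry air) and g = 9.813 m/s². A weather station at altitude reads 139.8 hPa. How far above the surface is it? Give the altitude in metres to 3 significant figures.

z ≈ 14000 m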